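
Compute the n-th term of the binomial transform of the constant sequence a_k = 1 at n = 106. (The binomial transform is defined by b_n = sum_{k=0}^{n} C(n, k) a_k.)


With a_k = 1 for all k, b_n = sum_{k=0}^{n} C(n, k) = 2^n by the binomial theorem.
For n = 106: 2^106 = 81129638414606681695789005144064.

81129638414606681695789005144064


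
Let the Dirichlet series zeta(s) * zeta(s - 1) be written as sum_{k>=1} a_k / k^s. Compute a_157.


Convolution gives a_k = sum_{d | k} d * 1 = sum_{d | k} d = sigma(k), the sum of positive divisors of k.
For k = 157, the divisors are 1, 157, so
sigma(157) = 1 + 157 = 158.

158


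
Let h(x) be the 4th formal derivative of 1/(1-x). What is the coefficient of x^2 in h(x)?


Differentiating 4 times: d^4/dx^4 [1/(1-x)] = 4!/(1-x)^5.
The expansion 1/(1-x)^5 = sum_{k>=0} C(k+4, 4) x^k, so the coefficient of x^n in 4!/(1-x)^5 is 4! * C(n+4, 4).
For n = 2: 24 * C(6, 4) = 24 * 15 = 360

360


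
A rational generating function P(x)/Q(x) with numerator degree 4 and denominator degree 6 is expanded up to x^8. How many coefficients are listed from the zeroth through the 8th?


Expanding up to x^8 gives the coefficients for x^0, x^1, ..., x^8.
That is 8 + 1 = 9 coefficients in total.

9


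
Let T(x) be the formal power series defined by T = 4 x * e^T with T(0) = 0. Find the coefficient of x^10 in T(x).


Apply the Lagrange inversion formula: if T = 4 x * phi(T) with phi(t) = e^t, then
[x^n] T = 4^n * (1/n) [t^(n-1)] phi(t)^n = 4^n * (1/n) [t^(n-1)] e^(n t) = 4^n * (1/n) * n^(n-1) / (n-1)! = 4^n * n^(n-1) / n!.
When c = 1 this is the Cayley count of rooted labeled trees on n vertices, divided by n!.
For n = 10: 4^10 * 10^9 / 10! = 1048576 * 1000000000/3628800 = 163840000000/567.

163840000000/567


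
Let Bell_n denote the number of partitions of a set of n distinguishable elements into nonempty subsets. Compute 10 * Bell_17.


Bell_17 can be computed from the Bell triangle or from Dobinski's identity Bell_n = (1/e) * sum_{k>=0} k^n / k!.
Computing Bell_17 = 82864869804.
Then 10 * 82864869804 = 828648698040.

828648698040


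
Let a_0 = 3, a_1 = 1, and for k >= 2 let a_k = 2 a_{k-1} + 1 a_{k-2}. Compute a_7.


Iterating the recurrence forward:
a_0 = 3
a_1 = 1
a_2 = 2*1 + 1*3 = 5
a_3 = 2*5 + 1*1 = 11
a_4 = 2*11 + 1*5 = 27
a_5 = 2*27 + 1*11 = 65
a_6 = 2*65 + 1*27 = 157
a_7 = 2*157 + 1*65 = 379
So a_7 = 379.

379


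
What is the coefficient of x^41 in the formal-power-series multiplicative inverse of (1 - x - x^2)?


Let the inverse be f(x) = sum_{k>=0} a_k x^k. From f(x) * (1 - x - x^2) = 1 and matching coefficients:
 x^0: a_0 = 1.
 x^1: a_1 - a_0 = 0, so a_1 = 1.
 x^k (k >= 2): a_k - a_{k-1} - a_{k-2} = 0, i.e. a_k = a_{k-1} + a_{k-2}.
This is the Fibonacci-type recurrence shifted so that a_0 = a_1 = 1.
Iterating: a_0=1, a_1=1, a_2=2, a_3=3, a_4=5, a_5=8, a_6=13, a_7=21, a_8=34, a_9=55, ...
a_41 = 267914296.

267914296


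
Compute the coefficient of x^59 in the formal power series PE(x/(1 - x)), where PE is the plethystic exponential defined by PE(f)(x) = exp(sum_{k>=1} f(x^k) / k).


For f(x) = x/(1 - x) we have
sum_{k>=1} f(x^k) / k = sum_{k>=1} (1/k) * x^k / (1 - x^k) = sum_{k, m >= 1} x^(k m) / k,
which after exponentiating simplifies to
PE(x/(1 - x)) = prod_{k>=1} 1 / (1 - x^k).
This is the generating function for the partition function p(n), so the coefficient of x^59 is p(59).
Computing p(59) by dynamic programming over parts 1, 2, ..., 59: p(59) = 831820.

831820


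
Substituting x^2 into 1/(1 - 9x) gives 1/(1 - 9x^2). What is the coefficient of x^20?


The coefficient of x^(2m) in 1/(1 - 9x^2) is 9^m.
With n = 20 = 2*10, the coefficient is 9^10 = 3486784401.

3486784401


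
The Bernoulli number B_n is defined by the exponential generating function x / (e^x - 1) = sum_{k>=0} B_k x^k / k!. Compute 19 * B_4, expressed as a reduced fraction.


Bernoulli numbers can also be computed recursively via B_0 = 1 and sum_{j=0}^{m} C(m+1, j) B_j = 0 for m >= 1. Odd-index Bernoulli numbers vanish for k >= 3.
Computing B_4 = -1/30, so 19 * B_4 = 19 * -1/30 = -19/30.

-19/30


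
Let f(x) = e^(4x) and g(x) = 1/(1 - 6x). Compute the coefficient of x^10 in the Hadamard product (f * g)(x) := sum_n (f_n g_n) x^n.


Expanding: f_k = 4^k/k! (from e^(4x)) and g_k = 6^k (from 1/(1 - 6x)). So the Hadamard coefficient (f * g)_k = 4^k 6^k / k! = (24)^k / k!.
For k = 10: 24^10/10! = 63403380965376/3628800 = 3057647616/175.

3057647616/175


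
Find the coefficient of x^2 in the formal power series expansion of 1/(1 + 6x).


Write 1/(1 + c x) = 1/(1 - (-c) x) and apply the geometric-series identity
1/(1 - y) = sum_{k>=0} y^k to get 1/(1 + c x) = sum_{k>=0} (-c)^k x^k.
So the coefficient of x^k is (-c)^k = (-1)^k * c^k.
Here c = 6 and k = 2:
(-6)^2 = 1 * 36 = 36

36


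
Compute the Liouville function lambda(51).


The Liouville function is lambda(k) = (-1)^Omega(k), where Omega(k) counts the prime factors of k with multiplicity.
Factoring: 51 = 3 * 17, so Omega(51) = 2.
lambda(51) = (-1)^2 = 1.

1


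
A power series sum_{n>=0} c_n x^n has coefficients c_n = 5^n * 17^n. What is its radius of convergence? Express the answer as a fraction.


By the root test (Cauchy-Hadamard), the radius is R = 1 / limsup_n |c_n|^(1/n).
Here |c_n|^(1/n) = (5^n * 17^n)^(1/n) = 5 * 17 = 85 for all n.
So R = 1/85 = 1/85.

1/85


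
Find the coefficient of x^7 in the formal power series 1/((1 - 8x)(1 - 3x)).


By partial fractions or Cauchy convolution:
The coefficient equals sum_{k=0}^{7} 8^k * 3^(7-k).
= 3354131

3354131


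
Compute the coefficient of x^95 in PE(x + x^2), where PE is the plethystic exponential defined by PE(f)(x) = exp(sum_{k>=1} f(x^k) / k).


With f(x) = x + x^2, the exponent is sum_{k>=1} (x^k + x^(2k)) / k = -ln(1 - x) - ln(1 - x^2). Exponentiating:
PE(x + x^2) = 1 / ((1 - x)(1 - x^2)).
This is the generating function for partitions of n into parts of size 1 or 2. The number of 2's can be any j in 0..47, and the rest are 1's, so
[x^95] = floor(95/2) + 1 = 48.

48


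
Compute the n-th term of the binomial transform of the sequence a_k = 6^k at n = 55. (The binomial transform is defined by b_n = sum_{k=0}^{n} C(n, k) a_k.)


With a_k = 6^k, b_n = sum_{k=0}^{n} C(n, k) 6^k = (1 + 6)^n by the binomial theorem.
For n = 55: (1 + 6)^55 = 7^55 = 30226801971775055948247051683954096612865741943.

30226801971775055948247051683954096612865741943


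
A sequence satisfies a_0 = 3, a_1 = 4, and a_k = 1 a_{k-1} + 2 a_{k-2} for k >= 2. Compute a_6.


The characteristic equation is t^2 - 1 t - 2 = 0, with roots r_1 = 2 and r_2 = -1 (so c_1 = r_1 + r_2, c_2 = -r_1 r_2 as required).
One can use the closed form a_n = A r_1^n + B r_2^n, but direct iteration is more reliable:
a_0 = 3, a_1 = 4, a_2 = 10, a_3 = 18, a_4 = 38, a_5 = 74, a_6 = 150.
So a_6 = 150.

150


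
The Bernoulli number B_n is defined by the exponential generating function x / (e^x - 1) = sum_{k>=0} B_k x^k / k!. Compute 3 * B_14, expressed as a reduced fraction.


Bernoulli numbers can also be computed recursively via B_0 = 1 and sum_{j=0}^{m} C(m+1, j) B_j = 0 for m >= 1. Odd-index Bernoulli numbers vanish for k >= 3.
Computing B_14 = 7/6, so 3 * B_14 = 3 * 7/6 = 7/2.

7/2


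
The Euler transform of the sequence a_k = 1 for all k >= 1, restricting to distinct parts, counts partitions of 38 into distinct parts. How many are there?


Partitions of 38 into distinct parts can be computed via generating function.
Product (1+x)(1+x^2)(1+x^3)...
The coefficient of x^38 = 864

864


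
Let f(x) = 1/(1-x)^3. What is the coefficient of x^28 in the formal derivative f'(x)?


Differentiate: d/dx [ 1/(1-x)^r ] = r / (1-x)^(r+1).
Here r = 3, so f'(x) = 3 / (1-x)^4.
The expansion of 1/(1-x)^(r+1) has coefficient of x^n equal to C(n+r, r).
So the coefficient of x^28 in f'(x) is
3 * C(31, 3) = 3 * 4495 = 13485

13485


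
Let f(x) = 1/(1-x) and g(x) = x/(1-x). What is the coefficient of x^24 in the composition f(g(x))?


First simplify the composition: f(g(x)) = 1/(1 - x/(1-x)) = (1-x)/((1-x) - x) = (1-x)/(1-2x).
Now extract the coefficient. Write (1-x)/(1-2x) = 1/(1-2x) - x/(1-2x).
The coefficient of x^n in 1/(1-2x) is 2^n, and in x/(1-2x) is 2^(n-1) (for n >= 1).
So the coefficient of x^24 is 2^24 - 2^23 = 16777216 - 8388608 = 8388608.

8388608


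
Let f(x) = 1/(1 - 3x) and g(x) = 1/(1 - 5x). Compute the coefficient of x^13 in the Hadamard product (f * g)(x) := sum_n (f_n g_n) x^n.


f has coefficients f_k = 3^k and g has coefficients g_k = 5^k, so the Hadamard product has coefficient (f*g)_k = 3^k * 5^k = 15^k.
For k = 13: 15^13 = 1946195068359375.

1946195068359375


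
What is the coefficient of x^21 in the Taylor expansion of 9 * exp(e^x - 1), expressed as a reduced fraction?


exp(e^x - 1) = sum_{k>=0} Bell_k x^k / k!, where Bell_k is the k-th Bell number.
So the coefficient of x^21 is 9 * Bell_21 / 21!.
Computing: Bell_21 = 474869816156751 and 21! = 51090942171709440000, giving
9 * 474869816156751/51090942171709440000 = 158289938718917/1892257117470720000.

158289938718917/1892257117470720000


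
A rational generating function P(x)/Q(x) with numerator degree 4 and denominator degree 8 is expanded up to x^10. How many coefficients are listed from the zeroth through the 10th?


Expanding up to x^10 gives the coefficients for x^0, x^1, ..., x^10.
That is 10 + 1 = 11 coefficients in total.

11


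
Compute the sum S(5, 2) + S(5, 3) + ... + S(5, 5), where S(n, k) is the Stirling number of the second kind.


By definition, S(n, k) counts partitions of an n-set into exactly k nonempty blocks.
Computing row n = 5 for k = 2..5:
S(5, k): 15, 25, 10, 1
Sum = 51.

51


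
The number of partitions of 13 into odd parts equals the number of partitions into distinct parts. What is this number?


Computing partitions of 13 into odd parts (1, 3, 5, ...):
Using the generating function prod_{k>=0} 1/(1-x^(2k+1)),
the count is 18

18


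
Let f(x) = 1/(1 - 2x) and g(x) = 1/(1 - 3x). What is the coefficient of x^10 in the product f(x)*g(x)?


The coefficient of x^n in f*g is the Cauchy product: sum_{k=0}^{n} a^k * b^(n-k).
With a=2, b=3, n=10:
sum_{k=0}^{10} 2^k * 3^(10-k)
= 175099

175099


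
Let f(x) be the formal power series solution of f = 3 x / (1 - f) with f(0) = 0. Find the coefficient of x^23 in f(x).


Apply Lagrange inversion: f = 3 x * phi(f) with phi(t) = 1/(1 - t), so
[x^n] f = 3^n * (1/n) [t^(n-1)] phi(t)^n = 3^n * (1/n) [t^(n-1)] (1 - t)^(-n) = 3^n * (1/n) C(2n - 2, n - 1) = 3^n * C_{n-1}.
For n = 23: C_22 = C(44, 22) / 23 = 2104098963720/23 = 91482563640.
With the 3^23 = 94143178827 factor, the coefficient is 94143178827 * 91482563640 = 8612459348312928050280.

8612459348312928050280


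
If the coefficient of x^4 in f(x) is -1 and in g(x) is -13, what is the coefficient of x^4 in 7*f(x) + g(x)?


Scalar multiplication scales coefficients: 7 * -1 = -7.
Then add the g coefficient: -7 + -13
= -20

-20


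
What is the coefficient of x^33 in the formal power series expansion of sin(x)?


The Maclaurin series is sin(t) = sum_{k>=0} (-1)^k t^(2k+1) / (2k+1)!, so substituting t = x, only odd powers of x are nonzero, with coefficient of x^(2k+1) equal to (-1)^k / (2k+1)!.
Write 33 = 2*16 + 1, giving the coefficient (-1)^16 / 33! = 1/8683317618811886495518194401280000000 = 1/8683317618811886495518194401280000000.

1/8683317618811886495518194401280000000


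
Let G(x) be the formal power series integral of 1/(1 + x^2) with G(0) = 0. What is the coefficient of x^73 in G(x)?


1/(1 + x^2) = sum_{j>=0} (-1)^j x^(2j). Integrating termwise with G(0) = 0:
G(x) = sum_{j>=0} (-1)^j x^(2j+1) / (2j+1) = arctan(x).
Only odd powers are nonzero. For x^73 write 73 = 2*36 + 1, giving
(-1)^36 / 73 = 1/73 = 1/73.

1/73


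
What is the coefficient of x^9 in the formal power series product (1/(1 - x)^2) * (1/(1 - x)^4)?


Combine the factors: (1/(1 - x)^2) * (1/(1 - x)^4) = 1/(1 - x)^6.
Then use 1/(1 - x)^r = sum_{k>=0} C(k + r - 1, r - 1) x^k with r = 6 and k = 9:
C(14, 5) = 2002.

2002


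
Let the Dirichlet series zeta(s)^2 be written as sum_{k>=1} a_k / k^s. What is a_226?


The Dirichlet convolution of the constant function 1 with itself gives (1 * 1)(k) = sum_{d | k} 1 = d(k), the number of positive divisors of k.
Since zeta(s) = sum_{k>=1} 1/k^s, we have zeta(s)^2 = sum_{k>=1} d(k)/k^s, so a_k = d(k).
For k = 226: the divisors are 1, 2, 113, 226.
Count = 4.

4


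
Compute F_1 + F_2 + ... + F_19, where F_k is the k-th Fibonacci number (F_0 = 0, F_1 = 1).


Use the identity sum_{k=0}^{N} F_k = F_{N+2} - 1 (which follows from F_{k+2} - F_{k+1} = F_k). Then
sum_{k=1}^{19} F_k = (F_{21} - 1) - (F_{2} - 1) = F_{21} - F_{2}.
Computing: F_{21} = 10946, F_{2} = 1, so
Sum = 10946 - 1 = 10945.

10945


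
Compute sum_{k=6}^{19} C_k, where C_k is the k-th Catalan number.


C_6 through C_19: 132, 429, 1430, 4862, 16796, 58786, 208012, 742900, 2674440, 9694845, 35357670, 129644790, 477638700, 1767263190
Sum = 132 + 429 + 1430 + 4862 + 16796 + 58786 + 208012 + 742900 + 2674440 + 9694845 + 35357670 + 129644790 + 477638700 + 1767263190
= 2423306982

2423306982


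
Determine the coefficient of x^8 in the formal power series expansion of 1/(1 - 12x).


The geometric series identity gives 1/(1 - c x) = sum_{k>=0} c^k x^k, so the coefficient of x^k is c^k.
Here c = 12 and k = 8.
Computing: 12^8 = 429981696

429981696


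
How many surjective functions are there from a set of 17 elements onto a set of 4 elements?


By inclusion-exclusion on which target elements are missed, the number of surjections from an n-set onto a k-set is
surj(n, k) = sum_{j=0}^{k} (-1)^j C(k, j) (k - j)^n.
Equivalently surj(n, k) = k! * S(n, k), where S(n, k) is the Stirling number of the second kind.
For n = 17, k = 4:
S(17, 4) = 694337290, so
surj = 4! * 694337290 = 24 * 694337290 = 16664094960.

16664094960


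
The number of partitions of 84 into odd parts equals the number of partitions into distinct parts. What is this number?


Computing partitions of 84 into odd parts (1, 3, 5, ...):
Using the generating function prod_{k>=0} 1/(1-x^(2k+1)),
the count is 111322

111322


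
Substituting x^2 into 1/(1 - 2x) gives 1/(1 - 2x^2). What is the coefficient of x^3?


Since 1/(1 - 2x^2) only has even powers of x,
the coefficient of x^3 (odd) is 0.

0


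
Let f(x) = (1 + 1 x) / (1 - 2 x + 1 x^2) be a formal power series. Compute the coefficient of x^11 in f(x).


Write f(x) = sum_{k>=0} a_k x^k. Multiplying both sides by 1 - 2 x + 1 x^2 gives
(1 - 2 x + 1 x^2) sum_{k>=0} a_k x^k = 1 + 1 x.
Matching coefficients:
 x^0: a_0 = 1
 x^1: a_1 - 2 a_0 = 1  =>  a_1 = 2*1 + 1 = 3
 x^k (k >= 2): a_k = 2 a_{k-1} - 1 a_{k-2}.
Iterating: a_2 = 5, a_3 = 7, a_4 = 9, a_5 = 11, a_6 = 13, a_7 = 15, a_8 = 17, a_9 = 19, a_10 = 21, a_11 = 23.
So the coefficient of x^11 is 23.

23


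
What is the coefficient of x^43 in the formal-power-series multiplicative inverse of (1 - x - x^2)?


Let the inverse be f(x) = sum_{k>=0} a_k x^k. From f(x) * (1 - x - x^2) = 1 and matching coefficients:
 x^0: a_0 = 1.
 x^1: a_1 - a_0 = 0, so a_1 = 1.
 x^k (k >= 2): a_k - a_{k-1} - a_{k-2} = 0, i.e. a_k = a_{k-1} + a_{k-2}.
This is the Fibonacci-type recurrence shifted so that a_0 = a_1 = 1.
Iterating: a_0=1, a_1=1, a_2=2, a_3=3, a_4=5, a_5=8, a_6=13, a_7=21, a_8=34, a_9=55, ...
a_43 = 701408733.

701408733


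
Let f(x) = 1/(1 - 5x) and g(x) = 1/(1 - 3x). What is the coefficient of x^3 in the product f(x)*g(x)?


The coefficient of x^n in f*g is the Cauchy product: sum_{k=0}^{n} a^k * b^(n-k).
With a=5, b=3, n=3:
sum_{k=0}^{3} 5^k * 3^(3-k)
= 272

272


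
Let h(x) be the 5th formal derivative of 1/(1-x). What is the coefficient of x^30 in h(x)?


Differentiating 5 times: d^5/dx^5 [1/(1-x)] = 5!/(1-x)^6.
The expansion 1/(1-x)^6 = sum_{k>=0} C(k+5, 5) x^k, so the coefficient of x^n in 5!/(1-x)^6 is 5! * C(n+5, 5).
For n = 30: 120 * C(35, 5) = 120 * 324632 = 38955840

38955840


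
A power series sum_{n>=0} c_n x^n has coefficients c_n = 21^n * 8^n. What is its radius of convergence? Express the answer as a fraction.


By the root test (Cauchy-Hadamard), the radius is R = 1 / limsup_n |c_n|^(1/n).
Here |c_n|^(1/n) = (21^n * 8^n)^(1/n) = 21 * 8 = 168 for all n.
So R = 1/168 = 1/168.

1/168


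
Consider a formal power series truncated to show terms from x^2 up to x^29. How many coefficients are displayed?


From x^2 to x^29 inclusive, the count is 29 - 2 + 1 = 28.

28


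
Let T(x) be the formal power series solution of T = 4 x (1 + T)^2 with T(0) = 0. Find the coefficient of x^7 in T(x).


Apply the Lagrange inversion formula: if T = 4 x * phi(T) with phi(t) = (1 + t)^2, then [x^n] T = 4^n * (1/n) [t^(n-1)] phi(t)^n = 4^n * (1/n) [t^(n-1)] (1 + t)^(2n) = 4^n * (1/n) C(2n, n-1).
Using the identity C(2n, n-1) = C(2n, n) * n / (n+1), the unscaled factor equals C(2n, n) / (n+1) = C_n, the n-th Catalan number.
For n = 7: C_7 = C(14, 7) / 8 = 3432/8 = 429.
With the 4^7 = 16384 factor, the coefficient is 16384 * 429 = 7028736.

7028736


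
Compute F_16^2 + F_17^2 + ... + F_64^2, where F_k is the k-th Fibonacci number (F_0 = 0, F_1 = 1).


There is a standard identity sum_{k=0}^{N} F_k^2 = F_N * F_{N+1} (proved inductively from the telescoping relation F_k^2 = F_k F_{k+1} - F_{k-1} F_k). Then
sum_{k=16}^{64} F_k^2 = F_64 F_65 - F_15 F_16.
Computing: F_64 = 10610209857723, F_65 = 17167680177565, F_15 = 610, F_16 = 987.
Sum = 10610209857723 * 17167680177565 - 610 * 987 = 182152689454235906025982425.

182152689454235906025982425


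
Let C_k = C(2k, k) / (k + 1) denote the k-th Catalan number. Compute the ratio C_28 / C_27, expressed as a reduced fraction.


Using C_k = (2k)! / (k! (k+1)!), the ratio C_{k+1}/C_k simplifies to
C_{k+1}/C_k = [(2k+2)! / ((k+1)! (k+2)!)] * [k! (k+1)! / (2k)!]
 = (2k+2)(2k+1) / ((k+1)(k+2)) = 2(2k+1) / (k+2).
For k = 27: 2(2*27 + 1) / (27 + 2) = 110/29 = 110/29.

110/29


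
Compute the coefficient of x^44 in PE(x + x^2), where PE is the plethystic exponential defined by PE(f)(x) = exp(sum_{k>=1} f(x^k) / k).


With f(x) = x + x^2, the exponent is sum_{k>=1} (x^k + x^(2k)) / k = -ln(1 - x) - ln(1 - x^2). Exponentiating:
PE(x + x^2) = 1 / ((1 - x)(1 - x^2)).
This is the generating function for partitions of n into parts of size 1 or 2. The number of 2's can be any j in 0..22, and the rest are 1's, so
[x^44] = floor(44/2) + 1 = 23.

23


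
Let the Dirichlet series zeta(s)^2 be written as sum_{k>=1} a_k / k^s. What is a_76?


The Dirichlet convolution of the constant function 1 with itself gives (1 * 1)(k) = sum_{d | k} 1 = d(k), the number of positive divisors of k.
Since zeta(s) = sum_{k>=1} 1/k^s, we have zeta(s)^2 = sum_{k>=1} d(k)/k^s, so a_k = d(k).
For k = 76: the divisors are 1, 2, 4, 19, 38, 76.
Count = 6.

6


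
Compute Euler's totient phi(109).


phi(n) counts integers in [1, n] coprime to n. Using the multiplicative formula phi(n) = n * prod_{p | n} (1 - 1/p):
109 = 109, so
phi(109) = 109 * (1 - 1/109) = 108.

108


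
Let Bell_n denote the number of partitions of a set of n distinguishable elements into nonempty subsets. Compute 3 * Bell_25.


Bell_25 can be computed from the Bell triangle or from Dobinski's identity Bell_n = (1/e) * sum_{k>=0} k^n / k!.
Computing Bell_25 = 4638590332229999353.
Then 3 * 4638590332229999353 = 13915770996689998059.

13915770996689998059


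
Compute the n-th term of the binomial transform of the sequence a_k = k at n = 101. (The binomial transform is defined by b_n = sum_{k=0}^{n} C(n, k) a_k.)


With a_k = k, b_n = sum_{k=0}^{n} C(n, k) k. Using k * C(n, k) = n * C(n-1, k-1) gives b_n = n * sum_{k>=1} C(n-1, k-1) = n * 2^(n-1).
For n = 101: 101 * 2^100 = 101 * 1267650600228229401496703205376 = 128032710623051169551167023742976.

128032710623051169551167023742976


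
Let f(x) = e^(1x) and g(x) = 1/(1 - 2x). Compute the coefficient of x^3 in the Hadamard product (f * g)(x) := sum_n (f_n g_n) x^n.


Expanding: f_k = 1^k/k! (from e^(1x)) and g_k = 2^k (from 1/(1 - 2x)). So the Hadamard coefficient (f * g)_k = 1^k 2^k / k! = (2)^k / k!.
For k = 3: 2^3/3! = 8/6 = 4/3.

4/3


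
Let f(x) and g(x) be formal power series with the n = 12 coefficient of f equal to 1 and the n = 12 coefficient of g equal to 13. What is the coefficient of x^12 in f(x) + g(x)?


Addition of formal power series is termwise.
The coefficient of x^12 in f + g = 1 + 13
= 14

14


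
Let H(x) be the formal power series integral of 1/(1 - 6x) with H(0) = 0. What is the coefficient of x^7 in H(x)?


1/(1 - 6x) = sum_{k>=0} 6^k x^k. Integrating termwise with H(0) = 0:
H(x) = sum_{k>=0} 6^k x^(k+1) / (k+1) = sum_{m>=1} 6^(m-1) x^m / m.
For m = 7: 6^6/7 = 46656/7 = 46656/7.

46656/7


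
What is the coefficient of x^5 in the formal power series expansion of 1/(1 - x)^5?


The expansion 1/(1 - x)^r = sum_{k>=0} C(k + r - 1, r - 1) x^k follows from the multiset / negative-binomial theorem (or from repeated differentiation of the geometric series).
For r = 5 and k = 5:
C(9, 4) = 362880 / (24 * 120) = 126.

126


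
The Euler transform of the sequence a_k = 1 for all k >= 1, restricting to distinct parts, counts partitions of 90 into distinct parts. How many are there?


Partitions of 90 into distinct parts can be computed via generating function.
Product (1+x)(1+x^2)(1+x^3)...
The coefficient of x^90 = 189586

189586


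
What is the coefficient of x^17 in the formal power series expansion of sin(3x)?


The Maclaurin series is sin(t) = sum_{k>=0} (-1)^k t^(2k+1) / (2k+1)!, so substituting t = 3x, only odd powers of x are nonzero, with coefficient of x^(2k+1) equal to (-1)^k 3^(2k+1) / (2k+1)!.
Write 17 = 2*8 + 1, giving the coefficient (-1)^8 * 3^17 / 17! = 129140163/355687428096000 = 177147/487911424000.

177147/487911424000


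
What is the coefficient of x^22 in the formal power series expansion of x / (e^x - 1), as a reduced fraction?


The exponential generating function for Bernoulli numbers is
x / (e^x - 1) = sum_{k>=0} B_k x^k / k!.
So the coefficient of x^22 in x / (e^x - 1) is B_22 / 22!.
Computing: B_22 = 854513/138, 22! = 1124000727777607680000, giving
854513/138 / 1124000727777607680000 = 77683/14101100039391805440000.

77683/14101100039391805440000


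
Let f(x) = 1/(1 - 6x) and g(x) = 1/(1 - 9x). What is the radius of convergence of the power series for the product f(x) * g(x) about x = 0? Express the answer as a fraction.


The radius of 1/(1 - 6x) is 1/6 (nearest singularity at x = 1/6), and the radius of 1/(1 - 9x) is 1/9.
The product f(x)*g(x) = 1/((1 - 6x)(1 - 9x)) has singularities at both 1/6 and 1/9, so its radius of convergence is the distance to the nearest one:
min(1/6, 1/9) = 1/9.

1/9


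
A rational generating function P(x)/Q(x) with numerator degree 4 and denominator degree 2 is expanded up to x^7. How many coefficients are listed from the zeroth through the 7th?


Expanding up to x^7 gives the coefficients for x^0, x^1, ..., x^7.
That is 7 + 1 = 8 coefficients in total.

8


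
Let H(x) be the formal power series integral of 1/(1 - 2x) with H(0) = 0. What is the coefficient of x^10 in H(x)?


1/(1 - 2x) = sum_{k>=0} 2^k x^k. Integrating termwise with H(0) = 0:
H(x) = sum_{k>=0} 2^k x^(k+1) / (k+1) = sum_{m>=1} 2^(m-1) x^m / m.
For m = 10: 2^9/10 = 512/10 = 256/5.

256/5


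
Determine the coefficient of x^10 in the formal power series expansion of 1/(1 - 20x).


The geometric series identity gives 1/(1 - c x) = sum_{k>=0} c^k x^k, so the coefficient of x^k is c^k.
Here c = 20 and k = 10.
Computing: 20^10 = 10240000000000

10240000000000


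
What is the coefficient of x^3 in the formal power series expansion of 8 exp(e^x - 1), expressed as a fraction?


exp(e^x - 1) is the exponential generating function for the Bell numbers Bell_k: exp(e^x - 1) = sum_{k>=0} Bell_k x^k / k!.
So the coefficient of x^3 in 8 exp(e^x - 1) is 8 Bell_3 / 3!.
Computing: Bell_3 = 5 and 3! = 6, giving
8 * 5/6 = 20/3.

20/3


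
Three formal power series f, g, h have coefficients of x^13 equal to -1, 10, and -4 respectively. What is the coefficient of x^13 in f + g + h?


Series addition is componentwise:
-1 + 10 + -4
= 5

5


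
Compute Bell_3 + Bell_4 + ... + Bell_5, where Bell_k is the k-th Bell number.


Recall Bell_k counts set partitions of a k-set (with Bell_0 = 1 by convention).
Bell_3 through Bell_5: 5, 15, 52
Sum = 5 + 15 + 52 = 72.

72


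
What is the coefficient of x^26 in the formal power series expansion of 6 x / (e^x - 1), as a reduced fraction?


The exponential generating function for Bernoulli numbers is
x / (e^x - 1) = sum_{k>=0} B_k x^k / k!.
So the coefficient of x^26 in 6 x / (e^x - 1) is 6 B_26 / 26!.
Computing: B_26 = 8553103/6, 26! = 403291461126605635584000000, giving
6 * 8553103/6 / 403291461126605635584000000 = 657931/31022420086661971968000000.

657931/31022420086661971968000000


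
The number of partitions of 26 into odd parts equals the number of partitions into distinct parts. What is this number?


Computing partitions of 26 into odd parts (1, 3, 5, ...):
Using the generating function prod_{k>=0} 1/(1-x^(2k+1)),
the count is 165

165


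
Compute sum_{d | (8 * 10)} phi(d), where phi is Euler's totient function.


First, 8 * 10 = 80. One classical identity is sum_{d | n} phi(d) = n (each k in [1, n] has a unique gcd with n, and among the k's with gcd(k, n) = n/d there are phi(d) of them). So the sum equals 80. We also verify directly:
Divisors of 80: 1, 2, 4, 5, 8, 10, 16, 20, 40, 80.
phi values: 1, 1, 2, 4, 4, 4, 8, 8, 16, 32.
Sum = 80.

80


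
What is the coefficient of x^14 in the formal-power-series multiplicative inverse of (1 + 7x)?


The inverse is 1/(1 + 7x). Apply the geometric identity 1/(1 - y) = sum_{k>=0} y^k with y = -7x:
1/(1 + 7x) = sum_{k>=0} (-7)^k x^k.
So the coefficient of x^14 is (-7)^14 = 678223072849.

678223072849


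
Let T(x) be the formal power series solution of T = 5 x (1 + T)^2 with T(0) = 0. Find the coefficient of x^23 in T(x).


Apply the Lagrange inversion formula: if T = 5 x * phi(T) with phi(t) = (1 + t)^2, then [x^n] T = 5^n * (1/n) [t^(n-1)] phi(t)^n = 5^n * (1/n) [t^(n-1)] (1 + t)^(2n) = 5^n * (1/n) C(2n, n-1).
Using the identity C(2n, n-1) = C(2n, n) * n / (n+1), the unscaled factor equals C(2n, n) / (n+1) = C_n, the n-th Catalan number.
For n = 23: C_23 = C(46, 23) / 24 = 8233430727600/24 = 343059613650.
With the 5^23 = 11920928955078125 factor, the coefficient is 11920928955078125 * 343059613650 = 4089589281678199768066406250.

4089589281678199768066406250


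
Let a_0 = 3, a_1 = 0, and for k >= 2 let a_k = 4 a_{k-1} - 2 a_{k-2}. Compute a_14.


Iterating the recurrence forward:
a_0 = 3
a_1 = 0
a_2 = 4*0 - 2*3 = -6
a_3 = 4*-6 - 2*0 = -24
a_4 = 4*-24 - 2*-6 = -84
a_5 = 4*-84 - 2*-24 = -288
a_6 = 4*-288 - 2*-84 = -984
a_7 = 4*-984 - 2*-288 = -3360
a_8 = 4*-3360 - 2*-984 = -11472
a_9 = 4*-11472 - 2*-3360 = -39168
a_10 = 4*-39168 - 2*-11472 = -133728
a_11 = 4*-133728 - 2*-39168 = -456576
a_12 = 4*-456576 - 2*-133728 = -1558848
a_13 = 4*-1558848 - 2*-456576 = -5322240
a_14 = 4*-5322240 - 2*-1558848 = -18171264
So a_14 = -18171264.

-18171264


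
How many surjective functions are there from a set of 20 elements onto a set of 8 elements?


By inclusion-exclusion on which target elements are missed, the number of surjections from an n-set onto a k-set is
surj(n, k) = sum_{j=0}^{k} (-1)^j C(k, j) (k - j)^n.
Equivalently surj(n, k) = k! * S(n, k), where S(n, k) is the Stirling number of the second kind.
For n = 20, k = 8:
S(20, 8) = 15170932662679, so
surj = 8! * 15170932662679 = 40320 * 15170932662679 = 611692004959217280.

611692004959217280


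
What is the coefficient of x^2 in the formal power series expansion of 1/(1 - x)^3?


The expansion 1/(1 - x)^r = sum_{k>=0} C(k + r - 1, r - 1) x^k follows from the multiset / negative-binomial theorem (or from repeated differentiation of the geometric series).
For r = 3 and k = 2:
C(4, 2) = 24 / (2 * 2) = 6.

6


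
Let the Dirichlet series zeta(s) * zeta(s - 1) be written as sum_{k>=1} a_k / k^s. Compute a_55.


Convolution gives a_k = sum_{d | k} d * 1 = sum_{d | k} d = sigma(k), the sum of positive divisors of k.
For k = 55, the divisors are 1, 5, 11, 55, so
sigma(55) = 1 + 5 + 11 + 55 = 72.

72


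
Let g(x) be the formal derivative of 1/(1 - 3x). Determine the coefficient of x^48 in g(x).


Differentiate termwise: d/dx sum_{k>=0} 3^k x^k = sum_{k>=1} k 3^k x^(k-1) = sum_{j>=0} (j+1) 3^(j+1) x^j.
Equivalently, d/dx [1/(1 - 3x)] = 3/(1 - 3x)^2.
For j = 48: 49 * 3^49 = 49 * 239299329230617529590083 = 11725667132300258949914067.

11725667132300258949914067


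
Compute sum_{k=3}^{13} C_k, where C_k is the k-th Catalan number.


C_3 through C_13: 5, 14, 42, 132, 429, 1430, 4862, 16796, 58786, 208012, 742900
Sum = 5 + 14 + 42 + 132 + 429 + 1430 + 4862 + 16796 + 58786 + 208012 + 742900
= 1033408

1033408


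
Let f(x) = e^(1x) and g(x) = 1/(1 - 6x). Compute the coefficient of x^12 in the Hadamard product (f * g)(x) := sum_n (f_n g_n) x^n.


Expanding: f_k = 1^k/k! (from e^(1x)) and g_k = 6^k (from 1/(1 - 6x)). So the Hadamard coefficient (f * g)_k = 1^k 6^k / k! = (6)^k / k!.
For k = 12: 6^12/12! = 2176782336/479001600 = 8748/1925.

8748/1925


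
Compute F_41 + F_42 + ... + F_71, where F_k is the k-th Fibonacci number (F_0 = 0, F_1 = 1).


Use the identity sum_{k=0}^{N} F_k = F_{N+2} - 1 (which follows from F_{k+2} - F_{k+1} = F_k). Then
sum_{k=41}^{71} F_k = (F_{73} - 1) - (F_{42} - 1) = F_{73} - F_{42}.
Computing: F_{73} = 806515533049393, F_{42} = 267914296, so
Sum = 806515533049393 - 267914296 = 806515265135097.

806515265135097


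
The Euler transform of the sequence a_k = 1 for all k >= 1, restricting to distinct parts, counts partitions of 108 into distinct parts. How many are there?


Partitions of 108 into distinct parts can be computed via generating function.
Product (1+x)(1+x^2)(1+x^3)...
The coefficient of x^108 = 855906

855906


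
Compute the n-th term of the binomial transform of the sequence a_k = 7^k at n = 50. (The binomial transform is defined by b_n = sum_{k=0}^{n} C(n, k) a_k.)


With a_k = 7^k, b_n = sum_{k=0}^{n} C(n, k) 7^k = (1 + 7)^n by the binomial theorem.
For n = 50: (1 + 7)^50 = 8^50 = 1427247692705959881058285969449495136382746624.

1427247692705959881058285969449495136382746624


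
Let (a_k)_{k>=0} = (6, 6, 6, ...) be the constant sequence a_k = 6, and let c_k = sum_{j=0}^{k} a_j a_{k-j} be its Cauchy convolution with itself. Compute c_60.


Since a_j = 6 for all j >= 0, the convolution sum becomes
c_k = sum_{j=0}^{k} 6 * 6 = 36 * (k + 1).
Equivalently, the generating function of (a_k) is 6/(1 - x) and its square is 36/(1 - x)^2 = sum_{k>=0} 36(k + 1) x^k.
For k = 60: 36 * 61 = 2196.

2196


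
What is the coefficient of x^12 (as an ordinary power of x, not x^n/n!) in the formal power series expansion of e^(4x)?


The exponential series is e^y = sum_{k>=0} y^k / k!. Substituting y = 4x gives
e^(4x) = sum_{k>=0} 4^k x^k / k!.
So the coefficient of x^n is a^n/n! with a = 4, n = 12:
4^12 / 12! = 16777216/479001600 = 16384/467775

16384/467775


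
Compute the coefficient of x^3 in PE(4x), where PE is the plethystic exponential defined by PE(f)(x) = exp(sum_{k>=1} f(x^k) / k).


With f(x) = 4x, the exponent is sum_{k>=1} 4 x^k / k = 4 * (-ln(1 - x)). Exponentiating:
PE(4x) = exp(-4 ln(1 - x)) = 1/(1 - x)^4.
By the negative binomial expansion, [x^n] 1/(1 - x)^4 = C(n + 3, 3).
For n = 3: C(6, 3) = 20.

20


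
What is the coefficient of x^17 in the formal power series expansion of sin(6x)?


The Maclaurin series is sin(t) = sum_{k>=0} (-1)^k t^(2k+1) / (2k+1)!, so substituting t = 6x, only odd powers of x are nonzero, with coefficient of x^(2k+1) equal to (-1)^k 6^(2k+1) / (2k+1)!.
Write 17 = 2*8 + 1, giving the coefficient (-1)^8 * 6^17 / 17! = 16926659444736/355687428096000 = 708588/14889875.

708588/14889875


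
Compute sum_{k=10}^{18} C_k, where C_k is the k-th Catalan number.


C_10 through C_18: 16796, 58786, 208012, 742900, 2674440, 9694845, 35357670, 129644790, 477638700
Sum = 16796 + 58786 + 208012 + 742900 + 2674440 + 9694845 + 35357670 + 129644790 + 477638700
= 656036939

656036939


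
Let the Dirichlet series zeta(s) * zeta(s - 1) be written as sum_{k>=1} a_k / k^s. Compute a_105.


Convolution gives a_k = sum_{d | k} d * 1 = sum_{d | k} d = sigma(k), the sum of positive divisors of k.
For k = 105, the divisors are 1, 3, 5, 7, 15, 21, 35, 105, so
sigma(105) = 1 + 3 + 5 + 7 + 15 + 21 + 35 + 105 = 192.

192


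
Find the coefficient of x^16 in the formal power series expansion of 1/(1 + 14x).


Write 1/(1 + c x) = 1/(1 - (-c) x) and apply the geometric-series identity
1/(1 - y) = sum_{k>=0} y^k to get 1/(1 + c x) = sum_{k>=0} (-c)^k x^k.
So the coefficient of x^k is (-c)^k = (-1)^k * c^k.
Here c = 14 and k = 16:
(-14)^16 = 1 * 2177953337809371136 = 2177953337809371136

2177953337809371136


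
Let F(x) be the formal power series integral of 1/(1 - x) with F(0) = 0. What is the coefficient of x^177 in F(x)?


1/(1 - x) = sum_{k>=0} x^k. Integrating termwise and using F(0) = 0 gives
F(x) = sum_{k>=0} x^(k+1) / (k+1) = sum_{m>=1} x^m / m = -ln(1 - x).
So the coefficient of x^177 is 1/177 = 1/177.

1/177


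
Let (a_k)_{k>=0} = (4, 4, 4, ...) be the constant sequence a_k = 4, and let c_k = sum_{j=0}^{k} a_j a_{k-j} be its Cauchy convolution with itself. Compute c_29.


Since a_j = 4 for all j >= 0, the convolution sum becomes
c_k = sum_{j=0}^{k} 4 * 4 = 16 * (k + 1).
Equivalently, the generating function of (a_k) is 4/(1 - x) and its square is 16/(1 - x)^2 = sum_{k>=0} 16(k + 1) x^k.
For k = 29: 16 * 30 = 480.

480


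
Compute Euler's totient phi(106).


phi(n) counts integers in [1, n] coprime to n. Using the multiplicative formula phi(n) = n * prod_{p | n} (1 - 1/p):
106 = 2 * 53, so
phi(106) = 106 * (1 - 1/2) * (1 - 1/53) = 52.

52


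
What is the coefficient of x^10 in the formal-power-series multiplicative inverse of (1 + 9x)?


The inverse is 1/(1 + 9x). Apply the geometric identity 1/(1 - y) = sum_{k>=0} y^k with y = -9x:
1/(1 + 9x) = sum_{k>=0} (-9)^k x^k.
So the coefficient of x^10 is (-9)^10 = 3486784401.

3486784401


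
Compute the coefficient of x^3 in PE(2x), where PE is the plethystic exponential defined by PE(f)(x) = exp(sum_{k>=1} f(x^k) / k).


With f(x) = 2x, the exponent is sum_{k>=1} 2 x^k / k = 2 * (-ln(1 - x)). Exponentiating:
PE(2x) = exp(-2 ln(1 - x)) = 1/(1 - x)^2.
By the negative binomial expansion, [x^n] 1/(1 - x)^2 = C(n + 1, 1).
For n = 3: C(4, 1) = 4.

4


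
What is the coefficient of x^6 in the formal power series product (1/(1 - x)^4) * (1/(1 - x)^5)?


Combine the factors: (1/(1 - x)^4) * (1/(1 - x)^5) = 1/(1 - x)^9.
Then use 1/(1 - x)^r = sum_{k>=0} C(k + r - 1, r - 1) x^k with r = 9 and k = 6:
C(14, 8) = 3003.

3003


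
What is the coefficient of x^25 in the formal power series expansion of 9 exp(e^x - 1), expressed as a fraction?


exp(e^x - 1) is the exponential generating function for the Bell numbers Bell_k: exp(e^x - 1) = sum_{k>=0} Bell_k x^k / k!.
So the coefficient of x^25 in 9 exp(e^x - 1) is 9 Bell_25 / 25!.
Computing: Bell_25 = 4638590332229999353 and 25! = 15511210043330985984000000, giving
9 * 4638590332229999353/15511210043330985984000000 = 356814640940769181/132574444814794752000000.

356814640940769181/132574444814794752000000


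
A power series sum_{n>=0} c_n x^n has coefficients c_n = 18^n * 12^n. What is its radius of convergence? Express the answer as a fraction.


By the root test (Cauchy-Hadamard), the radius is R = 1 / limsup_n |c_n|^(1/n).
Here |c_n|^(1/n) = (18^n * 12^n)^(1/n) = 18 * 12 = 216 for all n.
So R = 1/216 = 1/216.

1/216


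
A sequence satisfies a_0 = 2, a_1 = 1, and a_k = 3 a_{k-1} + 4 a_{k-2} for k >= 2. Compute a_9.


The characteristic equation is t^2 - 3 t - 4 = 0, with roots r_1 = 4 and r_2 = -1 (so c_1 = r_1 + r_2, c_2 = -r_1 r_2 as required).
One can use the closed form a_n = A r_1^n + B r_2^n, but direct iteration is more reliable:
a_0 = 2, a_1 = 1, a_2 = 11, a_3 = 37, a_4 = 155, a_5 = 613, a_6 = 2459, a_7 = 9829, a_8 = 39323, a_9 = 157285.
So a_9 = 157285.

157285


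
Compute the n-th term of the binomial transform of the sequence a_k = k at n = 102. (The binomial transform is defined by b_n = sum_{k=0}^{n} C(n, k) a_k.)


With a_k = k, b_n = sum_{k=0}^{n} C(n, k) k. Using k * C(n, k) = n * C(n-1, k-1) gives b_n = n * sum_{k>=1} C(n-1, k-1) = n * 2^(n-1).
For n = 102: 102 * 2^101 = 102 * 2535301200456458802993406410752 = 258600722446558797905327453896704.

258600722446558797905327453896704


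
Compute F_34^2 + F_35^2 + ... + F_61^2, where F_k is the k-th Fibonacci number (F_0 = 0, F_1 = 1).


There is a standard identity sum_{k=0}^{N} F_k^2 = F_N * F_{N+1} (proved inductively from the telescoping relation F_k^2 = F_k F_{k+1} - F_{k-1} F_k). Then
sum_{k=34}^{61} F_k^2 = F_61 F_62 - F_33 F_34.
Computing: F_61 = 2504730781961, F_62 = 4052739537881, F_33 = 3524578, F_34 = 5702887.
Sum = 2504730781961 * 4052739537881 - 3524578 * 5702887 = 10151021471780838640907955.

10151021471780838640907955


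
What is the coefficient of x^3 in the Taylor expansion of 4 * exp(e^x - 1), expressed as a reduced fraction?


exp(e^x - 1) = sum_{k>=0} Bell_k x^k / k!, where Bell_k is the k-th Bell number.
So the coefficient of x^3 is 4 * Bell_3 / 3!.
Computing: Bell_3 = 5 and 3! = 6, giving
4 * 5/6 = 10/3.

10/3


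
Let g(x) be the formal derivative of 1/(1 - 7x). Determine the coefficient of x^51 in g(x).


Differentiate termwise: d/dx sum_{k>=0} 7^k x^k = sum_{k>=1} k 7^k x^(k-1) = sum_{j>=0} (j+1) 7^(j+1) x^j.
Equivalently, d/dx [1/(1 - 7x)] = 7/(1 - 7x)^2.
For j = 51: 52 * 7^52 = 52 * 88124787089723195184393736687912818113311201 = 4582488928665606149588474307771466541892182452.

4582488928665606149588474307771466541892182452


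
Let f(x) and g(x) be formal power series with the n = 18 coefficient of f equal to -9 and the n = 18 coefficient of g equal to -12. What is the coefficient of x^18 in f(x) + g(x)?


Addition of formal power series is termwise.
The coefficient of x^18 in f + g = -9 + -12
= -21

-21


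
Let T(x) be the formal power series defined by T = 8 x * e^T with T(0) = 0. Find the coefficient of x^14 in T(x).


Apply the Lagrange inversion formula: if T = 8 x * phi(T) with phi(t) = e^t, then
[x^n] T = 8^n * (1/n) [t^(n-1)] phi(t)^n = 8^n * (1/n) [t^(n-1)] e^(n t) = 8^n * (1/n) * n^(n-1) / (n-1)! = 8^n * n^(n-1) / n!.
When c = 1 this is the Cayley count of rooted labeled trees on n vertices, divided by n!.
For n = 14: 8^14 * 14^13 / 14! = 4398046511104 * 793714773254144/87178291200 = 34785499933455142617088/868725.

34785499933455142617088/868725


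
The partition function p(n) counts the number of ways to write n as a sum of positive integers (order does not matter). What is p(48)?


Using the generating function prod_{k>=1} 1/(1-x^k), we compute p(48).
By dynamic programming over parts 1 through 48:
p(48) = 147273

147273


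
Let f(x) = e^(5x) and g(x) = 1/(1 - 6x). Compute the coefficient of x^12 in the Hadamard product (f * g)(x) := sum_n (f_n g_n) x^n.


Expanding: f_k = 5^k/k! (from e^(5x)) and g_k = 6^k (from 1/(1 - 6x)). So the Hadamard coefficient (f * g)_k = 5^k 6^k / k! = (30)^k / k!.
For k = 12: 30^12/12! = 531441000000000000/479001600 = 85429687500/77.

85429687500/77


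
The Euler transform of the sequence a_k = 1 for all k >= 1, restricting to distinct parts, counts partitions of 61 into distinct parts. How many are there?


Partitions of 61 into distinct parts can be computed via generating function.
Product (1+x)(1+x^2)(1+x^3)...
The coefficient of x^61 = 12076

12076


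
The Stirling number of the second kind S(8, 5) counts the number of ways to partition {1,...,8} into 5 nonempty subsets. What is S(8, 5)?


Using the explicit formula S(n,k) = (1/k!) sum_{j=0}^{k} (-1)^(k-j) C(k,j) j^n:
S(8, 5) = 1050
Equivalently, S(n,k) is n! times the coefficient of x^n in the EGF (e^x - 1)^k / k!.

1050
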